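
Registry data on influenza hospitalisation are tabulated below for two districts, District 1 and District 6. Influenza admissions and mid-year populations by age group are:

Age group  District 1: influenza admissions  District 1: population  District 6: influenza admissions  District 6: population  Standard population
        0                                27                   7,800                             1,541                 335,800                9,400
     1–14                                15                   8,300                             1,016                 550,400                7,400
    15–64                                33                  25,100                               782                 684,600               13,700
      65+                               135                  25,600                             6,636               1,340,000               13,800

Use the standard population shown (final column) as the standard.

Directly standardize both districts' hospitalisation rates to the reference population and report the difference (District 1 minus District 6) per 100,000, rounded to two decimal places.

-9.23

Age-specific rates per 100,000 for District 1: 346.15, 180.72, 131.47, 527.34.
For District 6: 458.90, 184.59, 114.23, 495.22.
Standard total = 44,300; weights = 0.2122, 0.1670, 0.3093, 0.3115.
District 1: 0.2122×346.15 + 0.1670×180.72 + 0.3093×131.47 + 0.3115×527.34 = 308.5719 per 100,000.
District 6: 0.2122×458.90 + 0.1670×184.59 + 0.3093×114.23 + 0.3115×495.22 = 317.8034 per 100,000.
Difference = 308.5719 − 317.8034 = -9.2315.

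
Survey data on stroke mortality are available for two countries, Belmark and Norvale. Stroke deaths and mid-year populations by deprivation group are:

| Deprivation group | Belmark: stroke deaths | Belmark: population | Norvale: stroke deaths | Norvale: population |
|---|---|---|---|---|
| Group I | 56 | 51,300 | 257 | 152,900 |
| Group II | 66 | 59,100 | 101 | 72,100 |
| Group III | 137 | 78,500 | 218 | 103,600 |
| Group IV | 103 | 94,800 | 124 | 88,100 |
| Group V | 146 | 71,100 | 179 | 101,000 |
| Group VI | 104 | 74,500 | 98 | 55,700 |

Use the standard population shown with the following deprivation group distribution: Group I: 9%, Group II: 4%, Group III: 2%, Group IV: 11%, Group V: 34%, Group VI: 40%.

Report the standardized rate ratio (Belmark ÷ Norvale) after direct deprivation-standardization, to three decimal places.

Deprivation-specific rates per 100,000 for Belmark: 109.16, 111.68, 174.52, 108.65, 205.34, 139.60.
For Norvale: 168.08, 140.08, 210.42, 140.75, 177.23, 175.94.
Standard weights: 0.09, 0.04, 0.02, 0.11, 0.34, 0.40.
Belmark: 0.0900×109.16 + 0.0400×111.68 + 0.0200×174.52 + 0.1100×108.65 + 0.3400×205.34 + 0.4000×139.60 = 155.3896 per 100,000.
Norvale: 0.0900×168.08 + 0.0400×140.08 + 0.0200×210.42 + 0.1100×140.75 + 0.3400×177.23 + 0.4000×175.94 = 171.0562 per 100,000.
Ratio = 155.3896 ÷ 171.0562 = 0.90841.

0.908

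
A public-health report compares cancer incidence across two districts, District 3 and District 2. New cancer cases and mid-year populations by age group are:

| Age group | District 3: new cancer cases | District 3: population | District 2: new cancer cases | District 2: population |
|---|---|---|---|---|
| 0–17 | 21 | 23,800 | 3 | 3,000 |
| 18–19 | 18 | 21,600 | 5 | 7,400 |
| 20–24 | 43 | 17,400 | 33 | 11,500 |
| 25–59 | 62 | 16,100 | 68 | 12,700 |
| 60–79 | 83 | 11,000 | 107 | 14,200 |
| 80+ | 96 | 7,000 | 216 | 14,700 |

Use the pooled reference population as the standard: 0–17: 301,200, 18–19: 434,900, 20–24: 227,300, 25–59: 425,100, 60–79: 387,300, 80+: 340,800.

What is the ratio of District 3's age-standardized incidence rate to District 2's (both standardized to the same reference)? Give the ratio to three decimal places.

0.910

Age-specific rates per 100,000 for District 3: 88.24, 83.33, 247.13, 385.09, 754.55, 1371.43.
For District 2: 100.00, 67.57, 286.96, 535.43, 753.52, 1469.39.
Standard total = 2,116,600; weights = 0.1423, 0.2055, 0.1074, 0.2008, 0.1830, 0.1610.
District 3: 0.1423×88.24 + 0.2055×83.33 + 0.1074×247.13 + 0.2008×385.09 + 0.1830×754.55 + 0.1610×1371.43 = 492.4461 per 100,000.
District 2: 0.1423×100.00 + 0.2055×67.57 + 0.1074×286.96 + 0.2008×535.43 + 0.1830×753.52 + 0.1610×1469.39 = 540.9378 per 100,000.
Ratio = 492.4461 ÷ 540.9378 = 0.91036.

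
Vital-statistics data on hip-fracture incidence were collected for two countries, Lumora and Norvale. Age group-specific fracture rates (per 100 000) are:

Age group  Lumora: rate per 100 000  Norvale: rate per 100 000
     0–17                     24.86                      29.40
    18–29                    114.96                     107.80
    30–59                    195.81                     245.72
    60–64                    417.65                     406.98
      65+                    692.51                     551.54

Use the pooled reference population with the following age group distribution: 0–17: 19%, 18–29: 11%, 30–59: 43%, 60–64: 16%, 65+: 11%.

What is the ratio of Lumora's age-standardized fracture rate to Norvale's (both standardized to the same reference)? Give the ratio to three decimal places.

0.983

Standard weights: 0.19, 0.11, 0.43, 0.16, 0.11.
Lumora: 0.1900×24.86 + 0.1100×114.96 + 0.4300×195.81 + 0.1600×417.65 + 0.1100×692.51 = 244.5674 per 100 000.
Norvale: 0.1900×29.40 + 0.1100×107.80 + 0.4300×245.72 + 0.1600×406.98 + 0.1100×551.54 = 248.8898 per 100 000.
Ratio = 244.5674 ÷ 248.8898 = 0.98263.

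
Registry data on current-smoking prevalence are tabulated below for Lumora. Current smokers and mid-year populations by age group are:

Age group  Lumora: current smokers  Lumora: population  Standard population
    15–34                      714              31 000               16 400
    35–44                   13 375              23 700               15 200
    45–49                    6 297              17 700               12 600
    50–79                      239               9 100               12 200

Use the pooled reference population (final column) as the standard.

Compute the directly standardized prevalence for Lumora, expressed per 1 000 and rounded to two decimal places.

Age-specific rates per 1 000 for Lumora: 23.032, 564.346, 355.763, 26.264.
Standard total = 56 400; weights = 0.2908, 0.2695, 0.2234, 0.2163.
Standardized rate: 0.2908×23.032 + 0.2695×564.346 + 0.2234×355.763 + 0.2163×26.264 = 243.9506 per 1 000.

243.95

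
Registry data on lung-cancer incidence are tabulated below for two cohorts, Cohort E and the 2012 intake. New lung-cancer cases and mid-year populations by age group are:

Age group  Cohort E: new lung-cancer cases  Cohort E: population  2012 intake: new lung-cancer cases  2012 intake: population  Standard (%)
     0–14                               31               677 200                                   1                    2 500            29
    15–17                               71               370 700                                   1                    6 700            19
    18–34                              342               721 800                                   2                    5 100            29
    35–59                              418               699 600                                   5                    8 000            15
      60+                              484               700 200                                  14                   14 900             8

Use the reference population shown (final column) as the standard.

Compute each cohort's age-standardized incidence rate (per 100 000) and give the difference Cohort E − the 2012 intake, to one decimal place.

-9.5

Age-specific rates per 100 000 for Cohort E: 4.58, 19.15, 47.38, 59.75, 69.12.
For the 2012 intake: 40.00, 14.93, 39.22, 62.50, 93.96.
Standard weights: 0.29, 0.19, 0.29, 0.15, 0.08.
Cohort E: 0.2900×4.58 + 0.1900×19.15 + 0.2900×47.38 + 0.1500×59.75 + 0.0800×69.12 = 33.1993 per 100 000.
The 2012 intake: 0.2900×40.00 + 0.1900×14.93 + 0.2900×39.22 + 0.1500×62.50 + 0.0800×93.96 = 42.7001 per 100 000.
Difference = 33.1993 − 42.7001 = -9.5008.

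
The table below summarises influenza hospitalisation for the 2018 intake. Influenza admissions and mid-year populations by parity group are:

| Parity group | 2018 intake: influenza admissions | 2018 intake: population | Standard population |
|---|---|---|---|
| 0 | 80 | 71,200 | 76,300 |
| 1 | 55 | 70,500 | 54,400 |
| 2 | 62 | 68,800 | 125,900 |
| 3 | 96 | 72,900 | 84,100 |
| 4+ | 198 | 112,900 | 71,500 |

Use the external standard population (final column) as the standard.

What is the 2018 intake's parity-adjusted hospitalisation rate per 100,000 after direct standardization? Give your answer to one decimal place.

Parity-specific rates per 100,000 for the 2018 intake: 112.36, 78.01, 90.12, 131.69, 175.38.
Standard total = 412,200; weights = 0.1851, 0.1320, 0.3054, 0.2040, 0.1735.
Standardized rate: 0.1851×112.36 + 0.1320×78.01 + 0.3054×90.12 + 0.2040×131.69 + 0.1735×175.38 = 115.9072 per 100,000.

115.9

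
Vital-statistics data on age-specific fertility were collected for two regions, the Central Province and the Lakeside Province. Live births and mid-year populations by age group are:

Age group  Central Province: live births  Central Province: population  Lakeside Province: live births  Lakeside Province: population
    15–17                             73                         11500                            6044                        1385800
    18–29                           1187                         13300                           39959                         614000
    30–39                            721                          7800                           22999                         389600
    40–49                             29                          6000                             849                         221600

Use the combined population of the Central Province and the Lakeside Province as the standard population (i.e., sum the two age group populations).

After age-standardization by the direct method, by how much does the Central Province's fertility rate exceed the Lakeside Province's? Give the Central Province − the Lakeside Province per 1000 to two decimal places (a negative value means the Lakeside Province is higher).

11.87

Age-specific rates per 1000 for the Central Province: 6.348, 89.248, 92.436, 4.833.
For the Lakeside Province: 4.361, 65.080, 59.032, 3.831.
Combined standard total = 2649600; weights = 0.5274, 0.2368, 0.1500, 0.0859.
The Central Province: 0.5274×6.348 + 0.2368×89.248 + 0.1500×92.436 + 0.0859×4.833 = 38.7565 per 1000.
The Lakeside Province: 0.5274×4.361 + 0.2368×65.080 + 0.1500×59.032 + 0.0859×3.831 = 26.8909 per 1000.
Difference = 38.7565 − 26.8909 = 11.8656.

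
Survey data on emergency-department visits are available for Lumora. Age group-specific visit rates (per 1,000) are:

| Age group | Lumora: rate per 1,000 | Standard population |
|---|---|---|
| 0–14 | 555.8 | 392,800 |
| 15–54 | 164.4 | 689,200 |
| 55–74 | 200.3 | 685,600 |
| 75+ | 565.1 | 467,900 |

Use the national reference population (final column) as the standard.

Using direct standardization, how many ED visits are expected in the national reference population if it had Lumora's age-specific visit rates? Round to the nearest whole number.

Expected ED visits = Σ (standard pop × age-specific rate ÷ 1,000)
= 392,800×555.8/1,000 + 689,200×164.4/1,000 + 685,600×200.3/1,000 + 467,900×565.1/1,000
= 218318.24 + 113304.48 + 137325.68 + 264410.29 = 733358.69.

733359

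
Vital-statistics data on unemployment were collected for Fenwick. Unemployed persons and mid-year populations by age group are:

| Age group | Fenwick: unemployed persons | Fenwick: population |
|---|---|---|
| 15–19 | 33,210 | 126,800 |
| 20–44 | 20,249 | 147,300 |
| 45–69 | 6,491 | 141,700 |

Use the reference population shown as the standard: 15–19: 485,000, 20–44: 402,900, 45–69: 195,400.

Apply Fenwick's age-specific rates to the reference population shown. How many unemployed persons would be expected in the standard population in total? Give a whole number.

Age-specific rates per 1,000 for Fenwick: 261.909, 137.468, 45.808.
Expected unemployed persons = Σ (standard pop × age-specific rate ÷ 1,000)
= 485,000×261.909/1,000 + 402,900×137.468/1,000 + 195,400×45.808/1,000
= 127025.63 + 55385.76 + 8950.89 = 191362.28.

191362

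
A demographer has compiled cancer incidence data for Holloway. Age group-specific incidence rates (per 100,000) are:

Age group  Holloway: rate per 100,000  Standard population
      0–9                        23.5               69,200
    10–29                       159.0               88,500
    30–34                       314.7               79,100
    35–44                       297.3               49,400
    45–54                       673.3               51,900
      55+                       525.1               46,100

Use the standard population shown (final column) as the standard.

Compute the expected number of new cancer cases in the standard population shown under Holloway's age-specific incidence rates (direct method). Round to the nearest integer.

Expected new cancer cases = Σ (standard pop × age-specific rate ÷ 100,000)
= 69,200×23.5/100,000 + 88,500×159.0/100,000 + 79,100×314.7/100,000 + 49,400×297.3/100,000 + 51,900×673.3/100,000 + 46,100×525.1/100,000
= 16.26 + 140.72 + 248.93 + 146.87 + 349.44 + 242.07 = 1144.28.

1144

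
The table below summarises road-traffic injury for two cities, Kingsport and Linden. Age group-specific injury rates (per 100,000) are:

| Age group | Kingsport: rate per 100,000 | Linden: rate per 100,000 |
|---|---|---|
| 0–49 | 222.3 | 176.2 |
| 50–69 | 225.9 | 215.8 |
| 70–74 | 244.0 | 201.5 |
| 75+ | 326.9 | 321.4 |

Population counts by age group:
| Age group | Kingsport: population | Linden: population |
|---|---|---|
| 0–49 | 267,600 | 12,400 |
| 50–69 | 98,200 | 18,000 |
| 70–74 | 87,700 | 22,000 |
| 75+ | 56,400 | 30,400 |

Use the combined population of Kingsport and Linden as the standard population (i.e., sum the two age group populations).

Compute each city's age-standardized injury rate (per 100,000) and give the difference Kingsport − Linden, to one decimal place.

Combined standard total = 592,700; weights = 0.4724, 0.1961, 0.1851, 0.1464.
Kingsport: 0.4724×222.3 + 0.1961×225.9 + 0.1851×244.0 + 0.1464×326.9 = 242.3406 per 100,000.
Linden: 0.4724×176.2 + 0.1961×215.8 + 0.1851×201.5 + 0.1464×321.4 = 209.9106 per 100,000.
Difference = 242.3406 − 209.9106 = 32.4300.

32.4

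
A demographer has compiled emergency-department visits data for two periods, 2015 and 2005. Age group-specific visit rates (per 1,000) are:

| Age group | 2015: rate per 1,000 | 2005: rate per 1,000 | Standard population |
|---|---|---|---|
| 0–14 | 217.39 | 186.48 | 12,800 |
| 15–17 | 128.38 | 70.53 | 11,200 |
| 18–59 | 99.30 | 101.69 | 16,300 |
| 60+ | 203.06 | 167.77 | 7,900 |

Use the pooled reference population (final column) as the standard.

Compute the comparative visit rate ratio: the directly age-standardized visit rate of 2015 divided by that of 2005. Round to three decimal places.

Standard total = 48,200; weights = 0.2656, 0.2324, 0.3382, 0.1639.
2015: 0.2656×217.39 + 0.2324×128.38 + 0.3382×99.30 + 0.1639×203.06 = 154.4235 per 1,000.
2005: 0.2656×186.48 + 0.2324×70.53 + 0.3382×101.69 + 0.1639×167.77 = 127.7969 per 1,000.
Ratio = 154.4235 ÷ 127.7969 = 1.20835.

1.208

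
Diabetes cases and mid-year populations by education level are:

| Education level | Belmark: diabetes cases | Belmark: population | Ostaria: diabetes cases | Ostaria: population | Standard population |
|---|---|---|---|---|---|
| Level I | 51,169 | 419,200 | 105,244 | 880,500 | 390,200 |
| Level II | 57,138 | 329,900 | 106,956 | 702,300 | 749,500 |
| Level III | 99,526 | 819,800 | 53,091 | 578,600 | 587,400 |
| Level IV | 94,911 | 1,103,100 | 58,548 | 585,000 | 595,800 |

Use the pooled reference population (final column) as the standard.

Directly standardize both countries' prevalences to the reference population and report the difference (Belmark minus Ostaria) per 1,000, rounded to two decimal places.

11.07

Education-specific rates per 1,000 for Belmark: 122.063, 173.198, 121.403, 86.040.
For Ostaria: 119.528, 152.294, 91.758, 100.082.
Standard total = 2,322,900; weights = 0.1680, 0.3227, 0.2529, 0.2565.
Belmark: 0.1680×122.063 + 0.3227×173.198 + 0.2529×121.403 + 0.2565×86.040 = 129.1557 per 1,000.
Ostaria: 0.1680×119.528 + 0.3227×152.294 + 0.2529×91.758 + 0.2565×100.082 = 118.0900 per 1,000.
Difference = 129.1557 − 118.0900 = 11.0657.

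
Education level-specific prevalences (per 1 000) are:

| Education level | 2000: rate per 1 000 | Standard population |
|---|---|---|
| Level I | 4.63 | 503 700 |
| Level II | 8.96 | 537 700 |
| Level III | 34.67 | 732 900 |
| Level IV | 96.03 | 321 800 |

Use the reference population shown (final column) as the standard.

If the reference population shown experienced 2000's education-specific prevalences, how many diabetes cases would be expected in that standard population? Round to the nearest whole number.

Expected diabetes cases = Σ (standard pop × education-specific rate ÷ 1 000)
= 503 700×4.63/1 000 + 537 700×8.96/1 000 + 732 900×34.67/1 000 + 321 800×96.03/1 000
= 2332.13 + 4817.79 + 25409.64 + 30902.45 = 63462.02.

63462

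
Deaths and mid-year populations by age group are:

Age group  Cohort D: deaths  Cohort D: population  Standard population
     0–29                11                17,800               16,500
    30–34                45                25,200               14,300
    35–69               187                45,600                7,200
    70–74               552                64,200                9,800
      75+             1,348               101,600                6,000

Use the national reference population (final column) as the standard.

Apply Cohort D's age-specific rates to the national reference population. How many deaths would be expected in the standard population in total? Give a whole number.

Age-specific rates per 1,000 for Cohort D: 0.618, 1.786, 4.101, 8.598, 13.268.
Expected deaths = Σ (standard pop × age-specific rate ÷ 1,000)
= 16,500×0.618/1,000 + 14,300×1.786/1,000 + 7,200×4.101/1,000 + 9,800×8.598/1,000 + 6,000×13.268/1,000
= 10.20 + 25.54 + 29.53 + 84.26 + 79.61 = 229.13.

229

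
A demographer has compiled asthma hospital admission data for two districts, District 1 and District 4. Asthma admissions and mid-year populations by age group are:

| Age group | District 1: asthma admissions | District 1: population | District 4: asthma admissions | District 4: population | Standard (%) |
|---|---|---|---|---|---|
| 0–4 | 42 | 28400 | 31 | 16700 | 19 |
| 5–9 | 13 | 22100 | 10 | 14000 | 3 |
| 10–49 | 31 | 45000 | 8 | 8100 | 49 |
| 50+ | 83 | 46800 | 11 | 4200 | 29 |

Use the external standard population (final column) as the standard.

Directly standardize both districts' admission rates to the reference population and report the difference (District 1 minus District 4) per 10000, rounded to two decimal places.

-4.67

Age-specific rates per 10000 for District 1: 14.79, 5.88, 6.89, 17.74.
For District 4: 18.56, 7.14, 9.88, 26.19.
Standard weights: 0.19, 0.03, 0.49, 0.29.
District 1: 0.1900×14.79 + 0.0300×5.88 + 0.4900×6.89 + 0.2900×17.74 = 11.5050 per 10000.
District 4: 0.1900×18.56 + 0.0300×7.14 + 0.4900×9.88 + 0.2900×26.19 = 16.1760 per 10000.
Difference = 11.5050 − 16.1760 = -4.6709.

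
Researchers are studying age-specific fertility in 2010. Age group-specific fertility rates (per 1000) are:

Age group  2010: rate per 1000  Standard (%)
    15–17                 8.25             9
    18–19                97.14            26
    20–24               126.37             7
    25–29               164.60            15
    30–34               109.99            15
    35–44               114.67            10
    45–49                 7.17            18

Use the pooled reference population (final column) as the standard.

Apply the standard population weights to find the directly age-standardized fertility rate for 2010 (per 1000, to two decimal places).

88.79

Standard weights: 0.09, 0.26, 0.07, 0.15, 0.15, 0.10, 0.18.
Standardized rate: 0.0900×8.25 + 0.2600×97.14 + 0.0700×126.37 + 0.1500×164.60 + 0.1500×109.99 + 0.1000×114.67 + 0.1800×7.17 = 88.7909 per 1000.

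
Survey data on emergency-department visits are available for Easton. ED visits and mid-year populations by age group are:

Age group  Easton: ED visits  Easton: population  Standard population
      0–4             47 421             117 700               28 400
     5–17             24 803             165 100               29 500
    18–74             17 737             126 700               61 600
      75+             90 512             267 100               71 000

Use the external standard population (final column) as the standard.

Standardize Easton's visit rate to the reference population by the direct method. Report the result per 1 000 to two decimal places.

254.89

Age-specific rates per 1 000 for Easton: 402.897, 150.230, 139.992, 338.869.
Standard total = 190 500; weights = 0.1491, 0.1549, 0.3234, 0.3727.
Standardized rate: 0.1491×402.897 + 0.1549×150.230 + 0.3234×139.992 + 0.3727×338.869 = 254.8940 per 1 000.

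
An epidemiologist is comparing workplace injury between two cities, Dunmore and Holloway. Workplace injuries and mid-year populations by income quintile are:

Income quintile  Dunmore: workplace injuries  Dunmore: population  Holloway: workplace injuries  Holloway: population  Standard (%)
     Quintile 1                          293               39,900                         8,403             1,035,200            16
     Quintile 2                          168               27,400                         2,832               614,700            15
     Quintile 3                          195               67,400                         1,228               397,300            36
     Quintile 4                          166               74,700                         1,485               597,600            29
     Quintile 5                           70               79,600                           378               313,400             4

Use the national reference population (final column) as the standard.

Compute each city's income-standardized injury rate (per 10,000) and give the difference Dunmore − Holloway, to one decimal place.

-0.6

Income-specific rates per 10,000 for Dunmore: 73.43, 61.31, 28.93, 22.22, 8.79.
For Holloway: 81.17, 46.07, 30.91, 24.85, 12.06.
Standard weights: 0.16, 0.15, 0.36, 0.29, 0.04.
Dunmore: 0.1600×73.43 + 0.1500×61.31 + 0.3600×28.93 + 0.2900×22.22 + 0.0400×8.79 = 38.1581 per 10,000.
Holloway: 0.1600×81.17 + 0.1500×46.07 + 0.3600×30.91 + 0.2900×24.85 + 0.0400×12.06 = 38.7142 per 10,000.
Difference = 38.1581 − 38.7142 = -0.5561.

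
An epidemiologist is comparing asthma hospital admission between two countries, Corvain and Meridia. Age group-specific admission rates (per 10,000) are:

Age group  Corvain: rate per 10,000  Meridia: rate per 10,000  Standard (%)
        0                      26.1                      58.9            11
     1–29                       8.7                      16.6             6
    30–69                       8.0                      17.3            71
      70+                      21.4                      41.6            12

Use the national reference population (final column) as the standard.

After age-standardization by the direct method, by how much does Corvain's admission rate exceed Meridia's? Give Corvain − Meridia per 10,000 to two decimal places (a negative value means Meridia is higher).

Standard weights: 0.11, 0.06, 0.71, 0.12.
Corvain: 0.1100×26.1 + 0.0600×8.7 + 0.7100×8.0 + 0.1200×21.4 = 11.6410 per 10,000.
Meridia: 0.1100×58.9 + 0.0600×16.6 + 0.7100×17.3 + 0.1200×41.6 = 24.7500 per 10,000.
Difference = 11.6410 − 24.7500 = -13.1090.

-13.11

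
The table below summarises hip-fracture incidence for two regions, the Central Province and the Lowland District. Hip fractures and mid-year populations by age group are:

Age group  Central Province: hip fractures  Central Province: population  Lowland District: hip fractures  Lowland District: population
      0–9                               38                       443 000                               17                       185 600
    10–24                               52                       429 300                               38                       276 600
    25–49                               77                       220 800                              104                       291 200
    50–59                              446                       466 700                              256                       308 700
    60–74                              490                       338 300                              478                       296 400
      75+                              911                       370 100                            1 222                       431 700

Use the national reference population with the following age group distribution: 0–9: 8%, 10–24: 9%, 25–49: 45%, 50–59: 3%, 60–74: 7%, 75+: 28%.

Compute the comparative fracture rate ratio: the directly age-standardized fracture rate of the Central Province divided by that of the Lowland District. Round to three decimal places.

0.895

Age-specific rates per 100 000 for the Central Province: 8.58, 12.11, 34.87, 95.56, 144.84, 246.15.
For the Lowland District: 9.16, 13.74, 35.71, 82.93, 161.27, 283.07.
Standard weights: 0.08, 0.09, 0.45, 0.03, 0.07, 0.28.
The Central Province: 0.0800×8.58 + 0.0900×12.11 + 0.4500×34.87 + 0.0300×95.56 + 0.0700×144.84 + 0.2800×246.15 = 99.3971 per 100 000.
The Lowland District: 0.0800×9.16 + 0.0900×13.74 + 0.4500×35.71 + 0.0300×82.93 + 0.0700×161.27 + 0.2800×283.07 = 111.0760 per 100 000.
Ratio = 99.3971 ÷ 111.0760 = 0.89486.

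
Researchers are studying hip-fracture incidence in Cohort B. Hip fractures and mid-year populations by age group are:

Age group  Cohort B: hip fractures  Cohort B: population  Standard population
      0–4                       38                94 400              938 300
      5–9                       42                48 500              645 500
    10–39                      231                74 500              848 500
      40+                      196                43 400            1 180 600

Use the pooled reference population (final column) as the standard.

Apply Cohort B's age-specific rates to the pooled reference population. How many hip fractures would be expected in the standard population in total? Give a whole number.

Age-specific rates per 100 000 for Cohort B: 40.25, 86.60, 310.07, 451.61.
Expected hip fractures = Σ (standard pop × age-specific rate ÷ 100 000)
= 938 300×40.25/100 000 + 645 500×86.60/100 000 + 848 500×310.07/100 000 + 1 180 600×451.61/100 000
= 377.71 + 558.99 + 2630.92 + 5331.74 = 8899.36.

8899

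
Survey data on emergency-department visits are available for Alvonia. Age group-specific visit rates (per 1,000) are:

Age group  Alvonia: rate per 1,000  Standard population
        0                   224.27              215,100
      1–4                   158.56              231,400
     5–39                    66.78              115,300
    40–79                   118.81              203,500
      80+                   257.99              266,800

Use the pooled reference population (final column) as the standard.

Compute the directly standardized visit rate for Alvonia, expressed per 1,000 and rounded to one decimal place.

Standard total = 1,032,100; weights = 0.2084, 0.2242, 0.1117, 0.1972, 0.2585.
Standardized rate: 0.2084×224.27 + 0.2242×158.56 + 0.1117×66.78 + 0.1972×118.81 + 0.2585×257.99 = 179.8668 per 1,000.

179.9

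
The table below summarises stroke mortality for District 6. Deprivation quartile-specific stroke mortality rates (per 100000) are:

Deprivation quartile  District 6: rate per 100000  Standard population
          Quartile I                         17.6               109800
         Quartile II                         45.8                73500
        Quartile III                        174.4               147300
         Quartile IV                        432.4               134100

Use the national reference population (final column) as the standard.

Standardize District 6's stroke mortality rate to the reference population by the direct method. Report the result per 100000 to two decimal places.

191.46

Standard total = 464700; weights = 0.2363, 0.1582, 0.3170, 0.2886.
Standardized rate: 0.2363×17.6 + 0.1582×45.8 + 0.3170×174.4 + 0.2886×432.4 = 191.4628 per 100000.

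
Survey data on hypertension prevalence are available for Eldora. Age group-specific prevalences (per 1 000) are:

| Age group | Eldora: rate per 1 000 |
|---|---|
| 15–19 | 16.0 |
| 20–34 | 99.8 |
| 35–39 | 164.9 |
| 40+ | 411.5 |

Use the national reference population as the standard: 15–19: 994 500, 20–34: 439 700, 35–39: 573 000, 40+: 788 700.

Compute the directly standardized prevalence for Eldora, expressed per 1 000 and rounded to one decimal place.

Standard total = 2 795 900; weights = 0.3557, 0.1573, 0.2049, 0.2821.
Standardized rate: 0.3557×16.0 + 0.1573×99.8 + 0.2049×164.9 + 0.2821×411.5 = 171.2621 per 1 000.

171.3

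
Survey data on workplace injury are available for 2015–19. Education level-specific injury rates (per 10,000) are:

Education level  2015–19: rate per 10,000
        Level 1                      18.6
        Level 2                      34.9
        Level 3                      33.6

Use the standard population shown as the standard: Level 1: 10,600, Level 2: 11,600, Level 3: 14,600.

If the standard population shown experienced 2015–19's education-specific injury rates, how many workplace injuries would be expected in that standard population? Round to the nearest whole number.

109

Expected workplace injuries = Σ (standard pop × education-specific rate ÷ 10,000)
= 10,600×18.6/10,000 + 11,600×34.9/10,000 + 14,600×33.6/10,000
= 19.72 + 40.48 + 49.06 = 109.26.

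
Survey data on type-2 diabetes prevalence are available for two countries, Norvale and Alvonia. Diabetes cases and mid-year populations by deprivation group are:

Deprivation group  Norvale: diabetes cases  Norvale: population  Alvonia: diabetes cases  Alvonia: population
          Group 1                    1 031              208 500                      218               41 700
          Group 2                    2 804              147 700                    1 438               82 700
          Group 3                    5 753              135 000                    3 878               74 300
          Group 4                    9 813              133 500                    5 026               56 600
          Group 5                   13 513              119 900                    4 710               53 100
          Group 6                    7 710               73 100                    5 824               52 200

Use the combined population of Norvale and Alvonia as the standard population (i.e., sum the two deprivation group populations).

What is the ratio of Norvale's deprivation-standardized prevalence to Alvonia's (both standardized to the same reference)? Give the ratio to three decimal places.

0.980

Deprivation-specific rates per 1 000 for Norvale: 4.945, 18.984, 42.615, 73.506, 112.702, 105.472.
For Alvonia: 5.228, 17.388, 52.194, 88.799, 88.701, 111.571.
Combined standard total = 1 178 300; weights = 0.2123, 0.1955, 0.1776, 0.1613, 0.1468, 0.1063.
Norvale: 0.2123×4.945 + 0.1955×18.984 + 0.1776×42.615 + 0.1613×73.506 + 0.1468×112.702 + 0.1063×105.472 = 51.9537 per 1 000.
Alvonia: 0.2123×5.228 + 0.1955×17.388 + 0.1776×52.194 + 0.1613×88.799 + 0.1468×88.701 + 0.1063×111.571 = 52.9950 per 1 000.
Ratio = 51.9537 ÷ 52.9950 = 0.98035.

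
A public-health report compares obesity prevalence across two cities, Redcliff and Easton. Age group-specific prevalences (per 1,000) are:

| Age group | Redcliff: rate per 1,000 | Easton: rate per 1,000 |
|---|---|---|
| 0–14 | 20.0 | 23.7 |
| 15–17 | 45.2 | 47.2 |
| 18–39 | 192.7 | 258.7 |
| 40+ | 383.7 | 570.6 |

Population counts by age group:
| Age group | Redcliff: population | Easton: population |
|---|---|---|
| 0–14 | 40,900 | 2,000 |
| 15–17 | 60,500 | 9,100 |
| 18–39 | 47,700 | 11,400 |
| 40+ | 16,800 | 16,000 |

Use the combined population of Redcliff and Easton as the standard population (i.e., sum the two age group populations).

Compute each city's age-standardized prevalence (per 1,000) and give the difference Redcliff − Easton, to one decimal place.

-50.5

Combined standard total = 204,400; weights = 0.2099, 0.3405, 0.2891, 0.1605.
Redcliff: 0.2099×20.0 + 0.3405×45.2 + 0.2891×192.7 + 0.1605×383.7 = 136.8779 per 1,000.
Easton: 0.2099×23.7 + 0.3405×47.2 + 0.2891×258.7 + 0.1605×570.6 = 187.4105 per 1,000.
Difference = 136.8779 − 187.4105 = -50.5325.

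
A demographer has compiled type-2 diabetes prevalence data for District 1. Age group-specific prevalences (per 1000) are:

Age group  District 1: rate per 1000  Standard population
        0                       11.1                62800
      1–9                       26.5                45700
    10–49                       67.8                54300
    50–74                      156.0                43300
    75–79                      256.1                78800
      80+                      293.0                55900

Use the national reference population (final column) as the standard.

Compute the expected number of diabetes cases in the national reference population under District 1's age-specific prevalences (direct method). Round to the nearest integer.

Expected diabetes cases = Σ (standard pop × age-specific rate ÷ 1000)
= 62800×11.1/1000 + 45700×26.5/1000 + 54300×67.8/1000 + 43300×156.0/1000 + 78800×256.1/1000 + 55900×293.0/1000
= 697.08 + 1211.05 + 3681.54 + 6754.80 + 20180.68 + 16378.70 = 48903.85.

48904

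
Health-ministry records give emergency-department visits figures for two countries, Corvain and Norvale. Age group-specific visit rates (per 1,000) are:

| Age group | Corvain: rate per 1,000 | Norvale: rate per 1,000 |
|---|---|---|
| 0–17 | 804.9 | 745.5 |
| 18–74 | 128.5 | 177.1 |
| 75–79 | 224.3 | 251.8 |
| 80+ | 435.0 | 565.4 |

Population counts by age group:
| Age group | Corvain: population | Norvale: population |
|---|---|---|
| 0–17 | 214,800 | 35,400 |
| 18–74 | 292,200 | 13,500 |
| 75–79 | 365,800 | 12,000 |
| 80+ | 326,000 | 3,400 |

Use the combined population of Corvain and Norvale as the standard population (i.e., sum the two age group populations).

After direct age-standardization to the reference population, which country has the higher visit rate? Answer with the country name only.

Norvale

Combined standard total = 1,263,100; weights = 0.1981, 0.2420, 0.2991, 0.2608.
Corvain: 0.1981×804.9 + 0.2420×128.5 + 0.2991×224.3 + 0.2608×435.0 = 371.0696 per 1,000.
Norvale: 0.1981×745.5 + 0.2420×177.1 + 0.2991×251.8 + 0.2608×565.4 = 413.2977 per 1,000.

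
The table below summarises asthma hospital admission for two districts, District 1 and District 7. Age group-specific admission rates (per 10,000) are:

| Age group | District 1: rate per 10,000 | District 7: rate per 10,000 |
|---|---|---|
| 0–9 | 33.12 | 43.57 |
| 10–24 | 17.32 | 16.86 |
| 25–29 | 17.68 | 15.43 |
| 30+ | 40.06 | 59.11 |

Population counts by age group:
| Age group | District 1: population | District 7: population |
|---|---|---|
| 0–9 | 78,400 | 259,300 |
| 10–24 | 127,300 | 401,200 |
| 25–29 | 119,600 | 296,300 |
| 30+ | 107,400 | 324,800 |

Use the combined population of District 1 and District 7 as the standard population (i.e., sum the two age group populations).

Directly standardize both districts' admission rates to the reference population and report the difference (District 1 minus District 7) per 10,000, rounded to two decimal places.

-6.17

Combined standard total = 1,714,300; weights = 0.1970, 0.3083, 0.2426, 0.2521.
District 1: 0.1970×33.12 + 0.3083×17.32 + 0.2426×17.68 + 0.2521×40.06 = 26.2529 per 10,000.
District 7: 0.1970×43.57 + 0.3083×16.86 + 0.2426×15.43 + 0.2521×59.11 = 32.4265 per 10,000.
Difference = 26.2529 − 32.4265 = -6.1737.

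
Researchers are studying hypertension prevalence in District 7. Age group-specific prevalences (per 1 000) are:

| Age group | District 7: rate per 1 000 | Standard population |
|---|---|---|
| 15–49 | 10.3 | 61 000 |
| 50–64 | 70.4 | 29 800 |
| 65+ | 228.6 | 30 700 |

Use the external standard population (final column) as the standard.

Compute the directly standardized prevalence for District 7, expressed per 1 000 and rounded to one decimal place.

80.2

Standard total = 121 500; weights = 0.5021, 0.2453, 0.2527.
Standardized rate: 0.5021×10.3 + 0.2453×70.4 + 0.2527×228.6 = 80.1995 per 1 000.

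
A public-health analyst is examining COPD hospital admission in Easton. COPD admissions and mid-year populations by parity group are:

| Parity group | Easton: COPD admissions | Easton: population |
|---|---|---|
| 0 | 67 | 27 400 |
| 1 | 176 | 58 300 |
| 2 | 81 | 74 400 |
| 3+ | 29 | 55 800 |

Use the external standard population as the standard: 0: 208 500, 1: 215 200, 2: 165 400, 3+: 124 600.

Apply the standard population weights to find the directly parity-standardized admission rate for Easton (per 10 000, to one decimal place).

19.7

Parity-specific rates per 10 000 for Easton: 24.45, 30.19, 10.89, 5.20.
Standard total = 713 700; weights = 0.2921, 0.3015, 0.2318, 0.1746.
Standardized rate: 0.2921×24.45 + 0.3015×30.19 + 0.2318×10.89 + 0.1746×5.20 = 19.6767 per 10 000.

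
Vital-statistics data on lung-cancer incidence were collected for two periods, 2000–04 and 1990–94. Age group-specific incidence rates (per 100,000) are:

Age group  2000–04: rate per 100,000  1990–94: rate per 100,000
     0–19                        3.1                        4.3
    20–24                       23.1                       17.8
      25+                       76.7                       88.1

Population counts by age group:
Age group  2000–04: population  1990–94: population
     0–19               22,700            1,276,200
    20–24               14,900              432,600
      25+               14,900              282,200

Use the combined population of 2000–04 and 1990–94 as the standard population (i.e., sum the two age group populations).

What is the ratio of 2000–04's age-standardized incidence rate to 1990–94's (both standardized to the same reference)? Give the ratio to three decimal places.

0.935

Combined standard total = 2,043,500; weights = 0.6356, 0.2190, 0.1454.
2000–04: 0.6356×3.1 + 0.2190×23.1 + 0.1454×76.7 = 18.1803 per 100,000.
1990–94: 0.6356×4.3 + 0.2190×17.8 + 0.1454×88.1 = 19.4398 per 100,000.
Ratio = 18.1803 ÷ 19.4398 = 0.93521.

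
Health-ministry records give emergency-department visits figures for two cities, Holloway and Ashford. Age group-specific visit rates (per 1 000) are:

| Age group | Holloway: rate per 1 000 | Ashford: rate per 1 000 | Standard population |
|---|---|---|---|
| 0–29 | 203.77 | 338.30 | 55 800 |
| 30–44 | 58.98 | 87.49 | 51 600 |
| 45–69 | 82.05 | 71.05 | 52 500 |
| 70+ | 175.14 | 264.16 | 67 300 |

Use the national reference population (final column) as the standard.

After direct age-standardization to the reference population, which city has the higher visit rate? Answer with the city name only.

Standard total = 227 200; weights = 0.2456, 0.2271, 0.2311, 0.2962.
Holloway: 0.2456×203.77 + 0.2271×58.98 + 0.2311×82.05 + 0.2962×175.14 = 134.2794 per 1 000.
Ashford: 0.2456×338.30 + 0.2271×87.49 + 0.2311×71.05 + 0.2962×264.16 = 197.6220 per 1 000.

Ashford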